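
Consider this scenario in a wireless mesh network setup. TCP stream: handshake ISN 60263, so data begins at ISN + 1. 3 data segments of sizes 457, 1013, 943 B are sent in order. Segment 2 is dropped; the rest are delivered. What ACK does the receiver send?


SYN uses sequence number 60263; first data byte = ISN + 1 = 60264.
Segment 1: SEQ = 60264, len = 457 B, covers [60264, 60720]
Segment 2: SEQ = 60721, len = 1013 B, covers [60721, 61733] [LOST]
Segment 3: SEQ = 61734, len = 943 B, covers [61734, 62676]
In-order data received: bytes [60264, 60720] (segments 1..1).
Segment 2 missing -> gap begins at byte 60721; later segments buffered out of order.
Cumulative ACK = next expected in-order byte = 60264 + 457 = 60721

60721


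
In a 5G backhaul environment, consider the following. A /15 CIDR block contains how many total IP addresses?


Given: CIDR prefix /15
Host bits = 32 - 15 = 17
Total addresses = 2^17 = 131072

131072


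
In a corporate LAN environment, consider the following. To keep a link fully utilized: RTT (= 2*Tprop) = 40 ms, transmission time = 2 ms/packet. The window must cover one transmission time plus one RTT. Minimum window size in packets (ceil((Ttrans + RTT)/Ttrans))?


Given: Ttrans = 2 ms, RTT = 40 ms (= 2 * Tprop, Tprop = 20 ms)
Time until first ACK returns = Ttrans + RTT = 2 + 40 = 42 ms
Need W * Ttrans >= Ttrans + RTT  ->  W >= (Ttrans + RTT) / Ttrans
(Ttrans + RTT) / Ttrans = 42 / 2 = 21
W_min = ceil(21) = 21

21


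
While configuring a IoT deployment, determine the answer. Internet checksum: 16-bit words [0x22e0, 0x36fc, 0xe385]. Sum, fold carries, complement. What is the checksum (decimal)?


Given words: [0x22e0, 0x36fc, 0xe385]
Step 1: Sum all words
Raw sum = 8928 + 14076 + 58245 = 81249
Step 2: Fold carry: (15713 + 1) = 15714
One's complement = ~15714 & 0xFFFF = 49821

49821


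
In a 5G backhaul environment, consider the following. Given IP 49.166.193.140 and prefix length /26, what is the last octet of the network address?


Given: IP = 49.166.193.140, prefix = /26
Subnet mask = 255.255.255.192
Last octet of IP: 140
Last octet of mask: 192
Network last octet = 140 AND 192 = 128

128


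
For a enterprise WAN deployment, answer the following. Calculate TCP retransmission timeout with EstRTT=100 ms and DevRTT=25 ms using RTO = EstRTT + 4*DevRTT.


Given: EstRTT = 100 ms, DevRTT = 25 ms
Timeout = EstRTT + 4 * DevRTT
4 * DevRTT = 4 * 25 = 100
Timeout = 100 + 100 = 200 ms

200


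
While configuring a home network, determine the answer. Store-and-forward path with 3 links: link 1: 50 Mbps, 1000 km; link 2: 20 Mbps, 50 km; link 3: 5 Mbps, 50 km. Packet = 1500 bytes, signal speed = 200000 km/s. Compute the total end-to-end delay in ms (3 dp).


Packet = 1500 bytes = 12000 bits. Store-and-forward: sum (t_trans + t_prop) per link.
Link 1: t_trans = 12000/(50*10^6) s = 0.2400 ms; t_prop = 1000/200000 s = 5.0000 ms; subtotal = 5.2400 ms
Link 2: t_trans = 12000/(20*10^6) s = 0.6000 ms; t_prop = 50/200000 s = 0.2500 ms; subtotal = 0.8500 ms
Link 3: t_trans = 12000/(5*10^6) s = 2.4000 ms; t_prop = 50/200000 s = 0.2500 ms; subtotal = 2.6500 ms
End-to-end = 5.2400 + 0.8500 + 2.6500 = 8.7400 ms -> 8.740 ms (3 dp)

8.740


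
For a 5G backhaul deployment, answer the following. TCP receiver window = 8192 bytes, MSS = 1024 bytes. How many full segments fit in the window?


Given: RWND = 8192 bytes, MSS = 1024 bytes
Full segments = floor(RWND / MSS)
Full segments = floor(8192 / 1024)
Full segments = floor(8.0) = 8

8


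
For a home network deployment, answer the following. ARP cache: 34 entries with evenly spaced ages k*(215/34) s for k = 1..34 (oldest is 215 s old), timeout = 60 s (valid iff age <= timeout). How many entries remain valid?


Ages are k * 215/34 s for k = 1..34 (spacing = 6.3235 s).
Entry k is valid iff k * 215/34 <= 60 iff k <= 34 * 60 / 215 = 9.4884
n_valid = floor(9.4884) = 9
(n_stale = 34 - 9 = 25)

9


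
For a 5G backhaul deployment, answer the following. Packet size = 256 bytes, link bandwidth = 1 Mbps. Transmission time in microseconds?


Given: packet = 256 bytes, bandwidth = 1 Mbps
Packet in bits = 256 * 8 = 2048 bits
Bandwidth = 1 * 10^6 = 1000000 bps
Time = 2048 / 1000000 seconds
Time in us = 2048 * 10^6 / 1000000 = 2048

2048


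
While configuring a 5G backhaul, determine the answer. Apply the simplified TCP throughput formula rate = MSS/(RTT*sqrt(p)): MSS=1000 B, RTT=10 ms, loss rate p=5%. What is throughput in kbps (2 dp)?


Given: MSS = 1000 bytes, RTT = 10 ms, loss = 5%
RTT in seconds = 10 / 1000 = 0.01
Loss rate = 5% = 0.05
sqrt(loss) = sqrt(0.05) = 0.223606797750
Throughput (bytes/s) = 1000 / (0.01 * 0.223606797750) = 447213.5955
Throughput (kbps) = 447213.5955 * 8 / 1000 = 3577.708764 -> 3577.71 kbps (2 dp)

3577.71


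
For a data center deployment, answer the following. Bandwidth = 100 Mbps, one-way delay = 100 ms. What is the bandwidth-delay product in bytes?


Given: bandwidth = 100 Mbps, delay = 100 ms
BDP in bits = 100 * 10^6 * 100 / 1000
BDP in bits = 10000000
BDP in bytes = 10000000 / 8 = 1250000

1250000


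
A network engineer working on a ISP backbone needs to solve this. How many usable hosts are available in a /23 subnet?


Given: subnet mask /23
Host bits = 32 - 23 = 9
Total addresses = 2^9 = 512
Usable hosts = 512 - 2 (network + broadcast) = 510

510


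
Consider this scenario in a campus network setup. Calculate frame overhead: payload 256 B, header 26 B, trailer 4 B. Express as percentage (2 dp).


Given: payload = 256 B, header = 26 B, trailer = 4 B
Overhead bytes = header + trailer = 26 + 4 = 30
Total frame = payload + overhead = 256 + 30 = 286
Overhead % = 30 / 286 * 100 = 10.4895% -> 10.49% (2 dp)

10.49


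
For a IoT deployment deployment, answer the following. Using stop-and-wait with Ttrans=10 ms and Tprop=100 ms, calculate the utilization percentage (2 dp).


Given: Ttrans = 10 ms, Tprop = 100 ms
RTT = 2 * Tprop = 2 * 100 = 200 ms
U = Ttrans / (Ttrans + RTT)
U = 10 / (10 + 200)
U = 10 / 210 = 0.047619
U% = 4.76%

4.76


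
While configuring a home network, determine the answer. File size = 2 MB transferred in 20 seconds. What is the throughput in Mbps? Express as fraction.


Given: file = 2 MB, time = 20 s
File in Mb = 2 * 8 = 16 Mb
Throughput = 16 / 20 Mbps
Throughput = 4/5 Mbps

4/5


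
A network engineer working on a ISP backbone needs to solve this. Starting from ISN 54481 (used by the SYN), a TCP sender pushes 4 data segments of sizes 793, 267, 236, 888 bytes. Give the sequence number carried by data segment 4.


The SYN occupies sequence number ISN = 54481, so the first data byte is ISN + 1 = 54482.
SEQ of data segment i = (ISN + 1) + sum of payload sizes of segments 1..i-1.
Segment 1: SEQ = 54482, payload = 793 bytes
Segment 2: SEQ = 55275, payload = 267 bytes
Segment 3: SEQ = 55542, payload = 236 bytes
Segment 4: SEQ = 55778, payload = 888 bytes
SEQ of segment 4 = 54482 + 793 + 267 + 236 = 55778

55778


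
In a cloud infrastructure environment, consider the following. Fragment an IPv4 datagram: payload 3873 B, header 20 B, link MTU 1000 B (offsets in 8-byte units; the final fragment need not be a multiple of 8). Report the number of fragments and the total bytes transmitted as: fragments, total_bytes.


Max data per non-final fragment = floor((MTU - header)/8)*8 = floor((1000 - 20)/8)*8 = floor(980/8)*8 = 976 B
Final fragment needs no 8-byte alignment: it can carry up to MTU - header = 980 B
Non-final fragments needed = ceil((payload - 980) / 976) = ceil(2893/976) = ceil(2.9641) = 3
Number of fragments = 3 + 1 = 4
Fragment sizes (data): 3 * 976 B + 945 B (last, 945 <= 980 OK)
Total bytes sent = payload + n_frags * header = 3873 + 4*20 = 3873 + 80 = 3953 B

4, 3953


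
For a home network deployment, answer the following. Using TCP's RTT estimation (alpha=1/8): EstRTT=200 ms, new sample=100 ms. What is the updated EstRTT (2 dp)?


Given: EstRTT = 200 ms, SampleRTT = 100 ms, alpha = 1/8
New EstRTT = (1 - alpha) * EstRTT + alpha * SampleRTT
(7/8) * 200 = 175
(1/8) * 100 = 12.5
New EstRTT = 175 + 12.5 = 187.5 ms -> 187.50 ms (2 dp)

187.50


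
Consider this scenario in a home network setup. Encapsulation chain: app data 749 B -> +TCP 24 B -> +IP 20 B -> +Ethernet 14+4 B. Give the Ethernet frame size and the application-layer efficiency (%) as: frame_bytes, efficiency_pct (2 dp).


TCP segment = 749 + 24 = 773 B
IP packet = 773 + 20 = 793 B
Ethernet frame = 793 + 14 + 4 = 811 B
Efficiency = app / frame = 749 / 811 = 0.923551 = 92.3551% -> 92.36% (2 dp)

811, 92.36


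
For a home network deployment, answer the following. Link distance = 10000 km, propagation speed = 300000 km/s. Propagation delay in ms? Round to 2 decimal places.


Given: distance = 10000 km, speed = 300000 km/s
Delay = distance / speed = 10000 / 300000 seconds
Delay in ms = 10000 * 1000 / 300000
Delay = 33.3333 ms
Rounded to 2 dp = 33.33 ms

33.33


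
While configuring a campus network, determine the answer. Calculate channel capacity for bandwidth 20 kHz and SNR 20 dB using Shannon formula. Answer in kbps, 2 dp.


Given: B = 20 kHz, SNR = 20 dB
SNR linear = 10^(20/10) = 100
1 + SNR = 101
log2(101) = 6.6582114828
C = 20 * 1000 * 6.6582114828 = 133164.2297 bps
C = 133.164230 kbps -> 133.16 kbps (2 dp)

133.16


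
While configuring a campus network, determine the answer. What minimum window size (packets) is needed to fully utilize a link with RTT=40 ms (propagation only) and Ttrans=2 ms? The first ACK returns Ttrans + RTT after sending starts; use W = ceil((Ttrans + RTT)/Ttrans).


Given: Ttrans = 2 ms, RTT = 40 ms (= 2 * Tprop, Tprop = 20 ms)
Time until first ACK returns = Ttrans + RTT = 2 + 40 = 42 ms
Need W * Ttrans >= Ttrans + RTT  ->  W >= (Ttrans + RTT) / Ttrans
(Ttrans + RTT) / Ttrans = 42 / 2 = 21
W_min = ceil(21) = 21

21


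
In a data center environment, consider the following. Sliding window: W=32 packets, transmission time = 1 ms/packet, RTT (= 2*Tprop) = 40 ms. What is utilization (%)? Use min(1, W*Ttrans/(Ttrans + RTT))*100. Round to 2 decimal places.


Given: W = 32, Ttrans = 1 ms, RTT = 40 ms (= 2 * Tprop, Tprop = 20 ms)
Cycle time = Ttrans + RTT = 1 + 40 = 41 ms (first packet sent until its ACK returns)
W * Ttrans = 32 * 1 = 32 ms of sending per cycle
W * Ttrans / (Ttrans + RTT) = 32 / 41 = 0.780488
U = min(1, 0.780488) = 0.780488
U% = 78.05%

78.05


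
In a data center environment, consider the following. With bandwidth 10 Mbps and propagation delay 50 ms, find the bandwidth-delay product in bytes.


Given: bandwidth = 10 Mbps, delay = 50 ms
BDP in bits = 10 * 10^6 * 50 / 1000
BDP in bits = 500000
BDP in bytes = 500000 / 8 = 62500

62500


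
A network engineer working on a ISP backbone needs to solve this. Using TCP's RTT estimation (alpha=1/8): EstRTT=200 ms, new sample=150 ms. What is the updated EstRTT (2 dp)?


Given: EstRTT = 200 ms, SampleRTT = 150 ms, alpha = 1/8
New EstRTT = (1 - alpha) * EstRTT + alpha * SampleRTT
(7/8) * 200 = 175
(1/8) * 150 = 18.75
New EstRTT = 175 + 18.75 = 193.75 ms -> 193.75 ms (2 dp)

193.75


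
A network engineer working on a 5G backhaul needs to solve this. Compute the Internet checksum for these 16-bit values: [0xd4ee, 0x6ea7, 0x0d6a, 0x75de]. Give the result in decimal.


Given words: [0xd4ee, 0x6ea7, 0x0d6a, 0x75de]
Step 1: Sum all words
Raw sum = 54510 + 28327 + 3434 + 30174 = 116445
Step 2: Fold carry: (50909 + 1) = 50910
One's complement = ~50910 & 0xFFFF = 14625

14625


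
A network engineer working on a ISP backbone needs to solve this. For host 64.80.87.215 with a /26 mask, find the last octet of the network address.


Given: IP = 64.80.87.215, prefix = /26
Subnet mask = 255.255.255.192
Last octet of IP: 215
Last octet of mask: 192
Network last octet = 215 AND 192 = 192

192


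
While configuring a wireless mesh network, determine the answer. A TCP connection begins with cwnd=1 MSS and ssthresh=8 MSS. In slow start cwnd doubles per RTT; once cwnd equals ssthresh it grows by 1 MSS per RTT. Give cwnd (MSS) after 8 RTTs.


RTT 0: cwnd = 1 MSS (initial)
RTT 1: cwnd = 2 MSS (slow start, doubled)
RTT 2: cwnd = 4 MSS (slow start, doubled)
RTT 3: cwnd = 8 MSS (slow start, doubled)
RTT 4: cwnd = 9 MSS (congestion avoidance, +1)
RTT 5: cwnd = 10 MSS (congestion avoidance, +1)
RTT 6: cwnd = 11 MSS (congestion avoidance, +1)
RTT 7: cwnd = 12 MSS (congestion avoidance, +1)
RTT 8: cwnd = 13 MSS (congestion avoidance, +1)

13


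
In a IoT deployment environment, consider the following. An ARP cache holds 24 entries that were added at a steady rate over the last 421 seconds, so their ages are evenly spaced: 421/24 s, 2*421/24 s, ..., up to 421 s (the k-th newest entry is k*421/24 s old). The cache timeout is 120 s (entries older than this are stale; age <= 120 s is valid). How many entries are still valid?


Ages are k * 421/24 s for k = 1..24 (spacing = 17.5417 s).
Entry k is valid iff k * 421/24 <= 120 iff k <= 24 * 120 / 421 = 6.8409
n_valid = floor(6.8409) = 6
(n_stale = 24 - 6 = 18)

6


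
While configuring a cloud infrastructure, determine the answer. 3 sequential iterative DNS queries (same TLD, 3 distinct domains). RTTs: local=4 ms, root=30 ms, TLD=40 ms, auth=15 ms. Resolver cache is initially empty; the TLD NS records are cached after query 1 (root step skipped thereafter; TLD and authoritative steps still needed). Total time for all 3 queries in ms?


Lookup 1 (cold cache): local + root + TLD + auth = 4 + 30 + 40 + 15 = 89 ms
Lookups 2..3 (TLD NS cached -> skip root; new domain -> still ask TLD and auth): local + TLD + auth = 4 + 40 + 15 = 59 ms each
Remaining 2 lookups: 2 * 59 = 118 ms
Total = 89 + 118 = 207 ms

207


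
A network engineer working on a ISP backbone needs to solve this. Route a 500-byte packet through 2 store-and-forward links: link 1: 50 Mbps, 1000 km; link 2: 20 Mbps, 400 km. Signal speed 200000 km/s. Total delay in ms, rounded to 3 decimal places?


Packet = 500 bytes = 4000 bits. Store-and-forward: sum (t_trans + t_prop) per link.
Link 1: t_trans = 4000/(50*10^6) s = 0.0800 ms; t_prop = 1000/200000 s = 5.0000 ms; subtotal = 5.0800 ms
Link 2: t_trans = 4000/(20*10^6) s = 0.2000 ms; t_prop = 400/200000 s = 2.0000 ms; subtotal = 2.2000 ms
End-to-end = 5.0800 + 2.2000 = 7.2800 ms -> 7.280 ms (3 dp)

7.280


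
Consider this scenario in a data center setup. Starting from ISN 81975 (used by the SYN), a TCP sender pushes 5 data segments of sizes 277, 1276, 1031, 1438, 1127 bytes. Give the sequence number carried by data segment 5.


The SYN occupies sequence number ISN = 81975, so the first data byte is ISN + 1 = 81976.
SEQ of data segment i = (ISN + 1) + sum of payload sizes of segments 1..i-1.
Segment 1: SEQ = 81976, payload = 277 bytes
Segment 2: SEQ = 82253, payload = 1276 bytes
Segment 3: SEQ = 83529, payload = 1031 bytes
Segment 4: SEQ = 84560, payload = 1438 bytes
Segment 5: SEQ = 85998, payload = 1127 bytes
SEQ of segment 5 = 81976 + 277 + 1276 + 1031 + 1438 = 85998

85998


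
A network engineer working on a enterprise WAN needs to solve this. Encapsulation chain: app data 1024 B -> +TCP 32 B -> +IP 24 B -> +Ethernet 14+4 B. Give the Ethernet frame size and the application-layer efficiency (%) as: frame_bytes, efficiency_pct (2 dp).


TCP segment = 1024 + 32 = 1056 B
IP packet = 1056 + 24 = 1080 B
Ethernet frame = 1080 + 14 + 4 = 1098 B
Efficiency = app / frame = 1024 / 1098 = 0.932605 = 93.2605% -> 93.26% (2 dp)

1098, 93.26


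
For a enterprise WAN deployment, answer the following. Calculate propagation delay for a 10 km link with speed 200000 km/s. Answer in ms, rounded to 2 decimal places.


Given: distance = 10 km, speed = 200000 km/s
Delay = distance / speed = 10 / 200000 seconds
Delay in ms = 10 * 1000 / 200000
Delay = 0.0500 ms
Rounded to 2 dp = 0.05 ms

0.05


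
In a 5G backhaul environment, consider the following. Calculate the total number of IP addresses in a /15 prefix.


Given: CIDR prefix /15
Host bits = 32 - 15 = 17
Total addresses = 2^17 = 131072

131072


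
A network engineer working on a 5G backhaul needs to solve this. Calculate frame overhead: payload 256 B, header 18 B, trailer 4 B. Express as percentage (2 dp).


Given: payload = 256 B, header = 18 B, trailer = 4 B
Overhead bytes = header + trailer = 18 + 4 = 22
Total frame = payload + overhead = 256 + 22 = 278
Overhead % = 22 / 278 * 100 = 7.9137% -> 7.91% (2 dp)

7.91


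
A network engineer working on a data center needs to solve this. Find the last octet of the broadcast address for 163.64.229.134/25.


Given: IP = 163.64.229.134, prefix = /25
Host bits = 32 - 25 = 7
Network last octet = 134 AND mask = 128
Host part size = 2^7 - 1 = 127
Broadcast last octet = 128 OR 127 = 255

255


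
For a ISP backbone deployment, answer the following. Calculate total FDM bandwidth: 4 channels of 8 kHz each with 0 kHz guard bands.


Given: 4 channels, 8 kHz each, guard = 0 kHz
Channel bandwidth = 4 * 8 = 32 kHz
Guard bands = 3 gaps * 0 kHz = 0 kHz
Total = 32 + 0 = 32 kHz

32


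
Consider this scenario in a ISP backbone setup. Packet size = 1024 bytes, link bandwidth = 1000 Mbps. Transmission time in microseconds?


Given: packet = 1024 bytes, bandwidth = 1000 Mbps
Packet in bits = 1024 * 8 = 8192 bits
Bandwidth = 1000 * 10^6 = 1000000000 bps
Time = 8192 / 1000000000 seconds
Time in us = 8192 * 10^6 / 1000000000 = 8.192

8.192


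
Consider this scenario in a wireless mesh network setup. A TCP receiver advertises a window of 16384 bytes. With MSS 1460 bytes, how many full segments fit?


Given: RWND = 16384 bytes, MSS = 1460 bytes
Full segments = floor(RWND / MSS)
Full segments = floor(16384 / 1460)
Full segments = floor(11.2219) = 11

11


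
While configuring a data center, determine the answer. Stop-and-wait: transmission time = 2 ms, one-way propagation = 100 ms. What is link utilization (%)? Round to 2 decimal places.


Given: Ttrans = 2 ms, Tprop = 100 ms
RTT = 2 * Tprop = 2 * 100 = 200 ms
U = Ttrans / (Ttrans + RTT)
U = 2 / (2 + 200)
U = 2 / 202 = 0.009901
U% = 0.99%

0.99


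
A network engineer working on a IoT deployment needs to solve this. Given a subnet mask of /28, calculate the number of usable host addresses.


Given: subnet mask /28
Host bits = 32 - 28 = 4
Total addresses = 2^4 = 16
Usable hosts = 16 - 2 (network + broadcast) = 14

14


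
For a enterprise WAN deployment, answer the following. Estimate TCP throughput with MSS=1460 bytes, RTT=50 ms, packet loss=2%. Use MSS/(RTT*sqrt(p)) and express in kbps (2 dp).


Given: MSS = 1460 bytes, RTT = 50 ms, loss = 2%
RTT in seconds = 50 / 1000 = 0.05
Loss rate = 2% = 0.02
sqrt(loss) = sqrt(0.02) = 0.141421356237
Throughput (bytes/s) = 1460 / (0.05 * 0.141421356237) = 206475.1801
Throughput (kbps) = 206475.1801 * 8 / 1000 = 1651.801441 -> 1651.80 kbps (2 dp)

1651.80


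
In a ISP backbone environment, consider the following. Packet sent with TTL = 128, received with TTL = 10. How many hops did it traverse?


Given: initial TTL = 128, received TTL = 10
Hops = initial TTL - received TTL
Hops = 128 - 10 = 118

118


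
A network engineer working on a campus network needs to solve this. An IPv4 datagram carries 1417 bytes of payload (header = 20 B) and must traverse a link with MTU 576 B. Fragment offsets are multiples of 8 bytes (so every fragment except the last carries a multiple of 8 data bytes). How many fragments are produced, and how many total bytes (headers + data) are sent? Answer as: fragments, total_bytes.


Max data per non-final fragment = floor((MTU - header)/8)*8 = floor((576 - 20)/8)*8 = floor(556/8)*8 = 552 B
Final fragment needs no 8-byte alignment: it can carry up to MTU - header = 556 B
Non-final fragments needed = ceil((payload - 556) / 552) = ceil(861/552) = ceil(1.5598) = 2
Number of fragments = 2 + 1 = 3
Fragment sizes (data): 2 * 552 B + 313 B (last, 313 <= 556 OK)
Total bytes sent = payload + n_frags * header = 1417 + 3*20 = 1417 + 60 = 1477 B

3, 1477


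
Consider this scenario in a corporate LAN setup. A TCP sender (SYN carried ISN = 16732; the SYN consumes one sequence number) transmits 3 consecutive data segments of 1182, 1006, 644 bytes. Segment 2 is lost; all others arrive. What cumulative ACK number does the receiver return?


SYN uses sequence number 16732; first data byte = ISN + 1 = 16733.
Segment 1: SEQ = 16733, len = 1182 B, covers [16733, 17914]
Segment 2: SEQ = 17915, len = 1006 B, covers [17915, 18920] [LOST]
Segment 3: SEQ = 18921, len = 644 B, covers [18921, 19564]
In-order data received: bytes [16733, 17914] (segments 1..1).
Segment 2 missing -> gap begins at byte 17915; later segments buffered out of order.
Cumulative ACK = next expected in-order byte = 16733 + 1182 = 17915

17915


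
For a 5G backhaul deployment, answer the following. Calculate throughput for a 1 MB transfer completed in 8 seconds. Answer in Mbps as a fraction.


Given: file = 1 MB, time = 8 s
File in Mb = 1 * 8 = 8 Mb
Throughput = 8 / 8 Mbps
Throughput = 1 Mbps

1


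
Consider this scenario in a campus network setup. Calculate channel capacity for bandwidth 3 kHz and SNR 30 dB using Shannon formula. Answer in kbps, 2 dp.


Given: B = 3 kHz, SNR = 30 dB
SNR linear = 10^(30/10) = 1000
1 + SNR = 1001
log2(1001) = 9.9672262588
C = 3 * 1000 * 9.9672262588 = 29901.6788 bps
C = 29.901679 kbps -> 29.90 kbps (2 dp)

29.90


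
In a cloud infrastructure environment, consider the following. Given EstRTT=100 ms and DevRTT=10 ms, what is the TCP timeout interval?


Given: EstRTT = 100 ms, DevRTT = 10 ms
Timeout = EstRTT + 4 * DevRTT
4 * DevRTT = 4 * 10 = 40
Timeout = 100 + 40 = 140 ms

140


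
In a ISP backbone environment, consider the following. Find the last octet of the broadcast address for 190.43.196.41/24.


Given: IP = 190.43.196.41, prefix = /24
Host bits = 32 - 24 = 8
Network last octet = 41 AND mask = 0
Host part size = 2^8 - 1 = 255
Broadcast last octet = 0 OR 255 = 255

255


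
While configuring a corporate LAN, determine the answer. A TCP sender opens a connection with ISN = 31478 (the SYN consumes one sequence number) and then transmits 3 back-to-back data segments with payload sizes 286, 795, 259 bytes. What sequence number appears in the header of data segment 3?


The SYN occupies sequence number ISN = 31478, so the first data byte is ISN + 1 = 31479.
SEQ of data segment i = (ISN + 1) + sum of payload sizes of segments 1..i-1.
Segment 1: SEQ = 31479, payload = 286 bytes
Segment 2: SEQ = 31765, payload = 795 bytes
Segment 3: SEQ = 32560, payload = 259 bytes
SEQ of segment 3 = 31479 + 286 + 795 = 32560

32560


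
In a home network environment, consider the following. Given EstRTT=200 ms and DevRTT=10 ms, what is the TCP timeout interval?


Given: EstRTT = 200 ms, DevRTT = 10 ms
Timeout = EstRTT + 4 * DevRTT
4 * DevRTT = 4 * 10 = 40
Timeout = 200 + 40 = 240 ms

240


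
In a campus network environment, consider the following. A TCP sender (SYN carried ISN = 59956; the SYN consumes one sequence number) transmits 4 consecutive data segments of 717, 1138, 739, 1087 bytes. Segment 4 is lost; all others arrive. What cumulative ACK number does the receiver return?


SYN uses sequence number 59956; first data byte = ISN + 1 = 59957.
Segment 1: SEQ = 59957, len = 717 B, covers [59957, 60673]
Segment 2: SEQ = 60674, len = 1138 B, covers [60674, 61811]
Segment 3: SEQ = 61812, len = 739 B, covers [61812, 62550]
Segment 4: SEQ = 62551, len = 1087 B, covers [62551, 63637] [LOST]
In-order data received: bytes [59957, 62550] (segments 1..3).
Segment 4 missing -> gap begins at byte 62551.
Cumulative ACK = next expected in-order byte = 59957 + 717 + 1138 + 739 = 62551

62551


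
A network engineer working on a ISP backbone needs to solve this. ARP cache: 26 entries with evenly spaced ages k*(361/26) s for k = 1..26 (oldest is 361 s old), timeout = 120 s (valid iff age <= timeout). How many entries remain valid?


Ages are k * 361/26 s for k = 1..26 (spacing = 13.8846 s).
Entry k is valid iff k * 361/26 <= 120 iff k <= 26 * 120 / 361 = 8.6427
n_valid = floor(8.6427) = 8
(n_stale = 26 - 8 = 18)

8


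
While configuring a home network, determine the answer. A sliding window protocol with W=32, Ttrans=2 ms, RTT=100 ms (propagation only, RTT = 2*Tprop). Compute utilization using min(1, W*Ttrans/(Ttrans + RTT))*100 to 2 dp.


Given: W = 32, Ttrans = 2 ms, RTT = 100 ms (= 2 * Tprop, Tprop = 50 ms)
Cycle time = Ttrans + RTT = 2 + 100 = 102 ms (first packet sent until its ACK returns)
W * Ttrans = 32 * 2 = 64 ms of sending per cycle
W * Ttrans / (Ttrans + RTT) = 64 / 102 = 0.627451
U = min(1, 0.627451) = 0.627451
U% = 62.75%

62.75


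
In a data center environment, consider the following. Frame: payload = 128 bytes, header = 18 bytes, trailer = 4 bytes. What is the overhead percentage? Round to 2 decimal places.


Given: payload = 128 B, header = 18 B, trailer = 4 B
Overhead bytes = header + trailer = 18 + 4 = 22
Total frame = payload + overhead = 128 + 22 = 150
Overhead % = 22 / 150 * 100 = 14.6667% -> 14.67% (2 dp)

14.67


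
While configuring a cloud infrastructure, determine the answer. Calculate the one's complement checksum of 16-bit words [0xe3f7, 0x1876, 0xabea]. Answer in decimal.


Given words: [0xe3f7, 0x1876, 0xabea]
Step 1: Sum all words
Raw sum = 58359 + 6262 + 44010 = 108631
Step 2: Fold carry: (43095 + 1) = 43096
One's complement = ~43096 & 0xFFFF = 22439

22439


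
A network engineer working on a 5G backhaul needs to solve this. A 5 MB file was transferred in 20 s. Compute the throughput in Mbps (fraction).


Given: file = 5 MB, time = 20 s
File in Mb = 5 * 8 = 40 Mb
Throughput = 40 / 20 Mbps
Throughput = 2 Mbps

2


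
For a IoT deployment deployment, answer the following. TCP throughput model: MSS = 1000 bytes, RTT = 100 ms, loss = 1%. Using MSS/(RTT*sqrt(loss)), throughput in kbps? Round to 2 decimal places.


Given: MSS = 1000 bytes, RTT = 100 ms, loss = 1%
RTT in seconds = 100 / 1000 = 0.1
Loss rate = 1% = 0.01
sqrt(loss) = sqrt(0.01) = 0.1
Throughput (bytes/s) = 1000 / (0.1 * 0.1) = 100000.0000
Throughput (kbps) = 100000.0000 * 8 / 1000 = 800.000000 -> 800.00 kbps (2 dp)

800.00


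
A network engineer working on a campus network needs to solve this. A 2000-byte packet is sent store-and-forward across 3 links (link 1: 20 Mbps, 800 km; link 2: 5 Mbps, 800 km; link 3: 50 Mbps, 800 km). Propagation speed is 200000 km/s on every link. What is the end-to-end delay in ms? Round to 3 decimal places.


Packet = 2000 bytes = 16000 bits. Store-and-forward: sum (t_trans + t_prop) per link.
Link 1: t_trans = 16000/(20*10^6) s = 0.8000 ms; t_prop = 800/200000 s = 4.0000 ms; subtotal = 4.8000 ms
Link 2: t_trans = 16000/(5*10^6) s = 3.2000 ms; t_prop = 800/200000 s = 4.0000 ms; subtotal = 7.2000 ms
Link 3: t_trans = 16000/(50*10^6) s = 0.3200 ms; t_prop = 800/200000 s = 4.0000 ms; subtotal = 4.3200 ms
End-to-end = 4.8000 + 7.2000 + 4.3200 = 16.3200 ms -> 16.320 ms (3 dp)

16.320


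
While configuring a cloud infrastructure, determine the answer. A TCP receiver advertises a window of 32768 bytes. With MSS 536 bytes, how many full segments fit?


Given: RWND = 32768 bytes, MSS = 536 bytes
Full segments = floor(RWND / MSS)
Full segments = floor(32768 / 536)
Full segments = floor(61.1343) = 61

61


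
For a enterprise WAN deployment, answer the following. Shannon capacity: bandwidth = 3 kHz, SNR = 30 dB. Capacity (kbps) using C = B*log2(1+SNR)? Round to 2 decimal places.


Given: B = 3 kHz, SNR = 30 dB
SNR linear = 10^(30/10) = 1000
1 + SNR = 1001
log2(1001) = 9.9672262588
C = 3 * 1000 * 9.9672262588 = 29901.6788 bps
C = 29.901679 kbps -> 29.90 kbps (2 dp)

29.90


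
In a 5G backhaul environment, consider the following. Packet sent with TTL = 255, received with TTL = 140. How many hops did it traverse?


Given: initial TTL = 255, received TTL = 140
Hops = initial TTL - received TTL
Hops = 255 - 140 = 115

115


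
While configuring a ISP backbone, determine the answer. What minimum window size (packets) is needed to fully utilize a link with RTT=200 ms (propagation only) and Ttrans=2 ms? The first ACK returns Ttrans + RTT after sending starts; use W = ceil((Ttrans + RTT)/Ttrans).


Given: Ttrans = 2 ms, RTT = 200 ms (= 2 * Tprop, Tprop = 100 ms)
Time until first ACK returns = Ttrans + RTT = 2 + 200 = 202 ms
Need W * Ttrans >= Ttrans + RTT  ->  W >= (Ttrans + RTT) / Ttrans
(Ttrans + RTT) / Ttrans = 202 / 2 = 101
W_min = ceil(101) = 101

101


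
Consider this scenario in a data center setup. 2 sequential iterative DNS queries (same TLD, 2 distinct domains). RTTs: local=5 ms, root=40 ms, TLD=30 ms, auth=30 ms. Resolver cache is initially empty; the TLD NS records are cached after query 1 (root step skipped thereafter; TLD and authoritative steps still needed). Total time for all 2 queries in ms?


Lookup 1 (cold cache): local + root + TLD + auth = 5 + 40 + 30 + 30 = 105 ms
Lookups 2..2 (TLD NS cached -> skip root; new domain -> still ask TLD and auth): local + TLD + auth = 5 + 30 + 30 = 65 ms each
Remaining 1 lookups: 1 * 65 = 65 ms
Total = 105 + 65 = 170 ms

170


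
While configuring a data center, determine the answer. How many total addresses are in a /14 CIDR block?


Given: CIDR prefix /14
Host bits = 32 - 14 = 18
Total addresses = 2^18 = 262144

262144


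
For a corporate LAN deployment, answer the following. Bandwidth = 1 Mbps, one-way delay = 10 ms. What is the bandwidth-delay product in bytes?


Given: bandwidth = 1 Mbps, delay = 10 ms
BDP in bits = 1 * 10^6 * 10 / 1000
BDP in bits = 10000
BDP in bytes = 10000 / 8 = 1250

1250


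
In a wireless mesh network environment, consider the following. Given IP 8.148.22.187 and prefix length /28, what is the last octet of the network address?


Given: IP = 8.148.22.187, prefix = /28
Subnet mask = 255.255.255.240
Last octet of IP: 187
Last octet of mask: 240
Network last octet = 187 AND 240 = 176

176


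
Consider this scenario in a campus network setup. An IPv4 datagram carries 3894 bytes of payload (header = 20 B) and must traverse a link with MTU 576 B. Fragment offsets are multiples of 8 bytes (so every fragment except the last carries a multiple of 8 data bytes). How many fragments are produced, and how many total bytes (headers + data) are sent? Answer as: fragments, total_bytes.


Max data per non-final fragment = floor((MTU - header)/8)*8 = floor((576 - 20)/8)*8 = floor(556/8)*8 = 552 B
Final fragment needs no 8-byte alignment: it can carry up to MTU - header = 556 B
Non-final fragments needed = ceil((payload - 556) / 552) = ceil(3338/552) = ceil(6.0471) = 7
Number of fragments = 7 + 1 = 8
Fragment sizes (data): 7 * 552 B + 30 B (last, 30 <= 556 OK)
Total bytes sent = payload + n_frags * header = 3894 + 8*20 = 3894 + 160 = 4054 B

8, 4054


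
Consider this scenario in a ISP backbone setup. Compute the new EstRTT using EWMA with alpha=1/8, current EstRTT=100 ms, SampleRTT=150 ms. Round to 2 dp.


Given: EstRTT = 100 ms, SampleRTT = 150 ms, alpha = 1/8
New EstRTT = (1 - alpha) * EstRTT + alpha * SampleRTT
(7/8) * 100 = 87.5
(1/8) * 150 = 18.75
New EstRTT = 87.5 + 18.75 = 106.25 ms -> 106.25 ms (2 dp)

106.25


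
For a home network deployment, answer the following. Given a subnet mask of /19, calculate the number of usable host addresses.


Given: subnet mask /19
Host bits = 32 - 19 = 13
Total addresses = 2^13 = 8192
Usable hosts = 8192 - 2 (network + broadcast) = 8190

8190


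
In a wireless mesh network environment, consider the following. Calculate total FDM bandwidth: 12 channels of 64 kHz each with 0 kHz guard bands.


Given: 12 channels, 64 kHz each, guard = 0 kHz
Channel bandwidth = 12 * 64 = 768 kHz
Guard bands = 11 gaps * 0 kHz = 0 kHz
Total = 768 + 0 = 768 kHz

768


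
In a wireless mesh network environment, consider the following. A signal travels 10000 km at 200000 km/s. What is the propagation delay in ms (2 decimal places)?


Given: distance = 10000 km, speed = 200000 km/s
Delay = distance / speed = 10000 / 200000 seconds
Delay in ms = 10000 * 1000 / 200000
Delay = 50.0000 ms
Rounded to 2 dp = 50.00 ms

50.00


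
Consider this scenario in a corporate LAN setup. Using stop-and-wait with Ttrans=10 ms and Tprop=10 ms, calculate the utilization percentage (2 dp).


Given: Ttrans = 10 ms, Tprop = 10 ms
RTT = 2 * Tprop = 2 * 10 = 20 ms
U = Ttrans / (Ttrans + RTT)
U = 10 / (10 + 20)
U = 10 / 30 = 0.333333
U% = 33.33%

33.33


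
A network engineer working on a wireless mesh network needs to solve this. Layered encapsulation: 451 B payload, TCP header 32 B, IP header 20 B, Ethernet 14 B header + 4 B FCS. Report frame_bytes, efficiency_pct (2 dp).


TCP segment = 451 + 32 = 483 B
IP packet = 483 + 20 = 503 B
Ethernet frame = 503 + 14 + 4 = 521 B
Efficiency = app / frame = 451 / 521 = 0.865643 = 86.5643% -> 86.56% (2 dp)

521, 86.56


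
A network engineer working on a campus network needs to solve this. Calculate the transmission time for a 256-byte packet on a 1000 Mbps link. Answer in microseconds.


Given: packet = 256 bytes, bandwidth = 1000 Mbps
Packet in bits = 256 * 8 = 2048 bits
Bandwidth = 1000 * 10^6 = 1000000000 bps
Time = 2048 / 1000000000 seconds
Time in us = 2048 * 10^6 / 1000000000 = 2.048

2.048


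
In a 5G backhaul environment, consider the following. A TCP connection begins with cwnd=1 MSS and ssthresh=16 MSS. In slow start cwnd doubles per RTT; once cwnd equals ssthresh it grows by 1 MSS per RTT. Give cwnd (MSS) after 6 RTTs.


RTT 0: cwnd = 1 MSS (initial)
RTT 1: cwnd = 2 MSS (slow start, doubled)
RTT 2: cwnd = 4 MSS (slow start, doubled)
RTT 3: cwnd = 8 MSS (slow start, doubled)
RTT 4: cwnd = 16 MSS (slow start, doubled)
RTT 5: cwnd = 17 MSS (congestion avoidance, +1)
RTT 6: cwnd = 18 MSS (congestion avoidance, +1)

18


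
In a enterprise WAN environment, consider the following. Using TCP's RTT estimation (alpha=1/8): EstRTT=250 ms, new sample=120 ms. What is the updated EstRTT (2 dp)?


Given: EstRTT = 250 ms, SampleRTT = 120 ms, alpha = 1/8
New EstRTT = (1 - alpha) * EstRTT + alpha * SampleRTT
(7/8) * 250 = 218.75
(1/8) * 120 = 15
New EstRTT = 218.75 + 15 = 233.75 ms -> 233.75 ms (2 dp)

233.75


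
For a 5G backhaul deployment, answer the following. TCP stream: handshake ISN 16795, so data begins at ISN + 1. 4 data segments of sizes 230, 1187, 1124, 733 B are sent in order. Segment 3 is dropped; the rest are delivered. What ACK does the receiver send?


SYN uses sequence number 16795; first data byte = ISN + 1 = 16796.
Segment 1: SEQ = 16796, len = 230 B, covers [16796, 17025]
Segment 2: SEQ = 17026, len = 1187 B, covers [17026, 18212]
Segment 3: SEQ = 18213, len = 1124 B, covers [18213, 19336] [LOST]
Segment 4: SEQ = 19337, len = 733 B, covers [19337, 20069]
In-order data received: bytes [16796, 18212] (segments 1..2).
Segment 3 missing -> gap begins at byte 18213; later segments buffered out of order.
Cumulative ACK = next expected in-order byte = 16796 + 230 + 1187 = 18213

18213


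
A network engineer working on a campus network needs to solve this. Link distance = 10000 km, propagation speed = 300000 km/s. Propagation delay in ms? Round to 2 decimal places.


Given: distance = 10000 km, speed = 300000 km/s
Delay = distance / speed = 10000 / 300000 seconds
Delay in ms = 10000 * 1000 / 300000
Delay = 33.3333 ms
Rounded to 2 dp = 33.33 ms

33.33


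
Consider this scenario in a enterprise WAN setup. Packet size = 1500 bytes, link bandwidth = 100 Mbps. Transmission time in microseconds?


Given: packet = 1500 bytes, bandwidth = 100 Mbps
Packet in bits = 1500 * 8 = 12000 bits
Bandwidth = 100 * 10^6 = 100000000 bps
Time = 12000 / 100000000 seconds
Time in us = 12000 * 10^6 / 100000000 = 120

120


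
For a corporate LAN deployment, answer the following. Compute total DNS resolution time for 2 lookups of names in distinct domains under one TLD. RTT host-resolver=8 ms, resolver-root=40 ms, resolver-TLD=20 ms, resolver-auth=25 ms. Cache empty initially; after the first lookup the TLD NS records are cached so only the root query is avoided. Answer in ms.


Lookup 1 (cold cache): local + root + TLD + auth = 8 + 40 + 20 + 25 = 93 ms
Lookups 2..2 (TLD NS cached -> skip root; new domain -> still ask TLD and auth): local + TLD + auth = 8 + 20 + 25 = 53 ms each
Remaining 1 lookups: 1 * 53 = 53 ms
Total = 93 + 53 = 146 ms

146


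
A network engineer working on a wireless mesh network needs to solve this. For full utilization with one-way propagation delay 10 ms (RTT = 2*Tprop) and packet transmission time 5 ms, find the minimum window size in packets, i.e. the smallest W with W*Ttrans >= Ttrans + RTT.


Given: Ttrans = 5 ms, RTT = 20 ms (= 2 * Tprop, Tprop = 10 ms)
Time until first ACK returns = Ttrans + RTT = 5 + 20 = 25 ms
Need W * Ttrans >= Ttrans + RTT  ->  W >= (Ttrans + RTT) / Ttrans
(Ttrans + RTT) / Ttrans = 25 / 5 = 5
W_min = ceil(5) = 5

5


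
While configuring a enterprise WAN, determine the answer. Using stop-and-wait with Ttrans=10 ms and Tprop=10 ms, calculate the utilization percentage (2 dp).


Given: Ttrans = 10 ms, Tprop = 10 ms
RTT = 2 * Tprop = 2 * 10 = 20 ms
U = Ttrans / (Ttrans + RTT)
U = 10 / (10 + 20)
U = 10 / 30 = 0.333333
U% = 33.33%

33.33


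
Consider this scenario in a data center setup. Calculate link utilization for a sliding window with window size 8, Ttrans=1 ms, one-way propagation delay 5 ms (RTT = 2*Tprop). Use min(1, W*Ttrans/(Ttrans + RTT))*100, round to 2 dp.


Given: W = 8, Ttrans = 1 ms, RTT = 10 ms (= 2 * Tprop, Tprop = 5 ms)
Cycle time = Ttrans + RTT = 1 + 10 = 11 ms (first packet sent until its ACK returns)
W * Ttrans = 8 * 1 = 8 ms of sending per cycle
W * Ttrans / (Ttrans + RTT) = 8 / 11 = 0.727273
U = min(1, 0.727273) = 0.727273
U% = 72.73%

72.73


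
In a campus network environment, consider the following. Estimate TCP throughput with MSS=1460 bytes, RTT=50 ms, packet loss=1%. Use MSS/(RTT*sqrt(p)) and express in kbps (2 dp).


Given: MSS = 1460 bytes, RTT = 50 ms, loss = 1%
RTT in seconds = 50 / 1000 = 0.05
Loss rate = 1% = 0.01
sqrt(loss) = sqrt(0.01) = 0.1
Throughput (bytes/s) = 1460 / (0.05 * 0.1) = 292000.0000
Throughput (kbps) = 292000.0000 * 8 / 1000 = 2336.000000 -> 2336.00 kbps (2 dp)

2336.00


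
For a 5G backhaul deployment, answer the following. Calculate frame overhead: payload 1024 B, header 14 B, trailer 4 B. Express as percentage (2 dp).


Given: payload = 1024 B, header = 14 B, trailer = 4 B
Overhead bytes = header + trailer = 14 + 4 = 18
Total frame = payload + overhead = 1024 + 18 = 1042
Overhead % = 18 / 1042 * 100 = 1.7274% -> 1.73% (2 dp)

1.73


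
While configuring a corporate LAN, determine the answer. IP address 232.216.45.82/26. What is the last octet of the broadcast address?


Given: IP = 232.216.45.82, prefix = /26
Host bits = 32 - 26 = 6
Network last octet = 82 AND mask = 64
Host part size = 2^6 - 1 = 63
Broadcast last octet = 64 OR 63 = 127

127


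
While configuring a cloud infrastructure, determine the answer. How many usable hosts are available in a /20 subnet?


Given: subnet mask /20
Host bits = 32 - 20 = 12
Total addresses = 2^12 = 4096
Usable hosts = 4096 - 2 (network + broadcast) = 4094

4094


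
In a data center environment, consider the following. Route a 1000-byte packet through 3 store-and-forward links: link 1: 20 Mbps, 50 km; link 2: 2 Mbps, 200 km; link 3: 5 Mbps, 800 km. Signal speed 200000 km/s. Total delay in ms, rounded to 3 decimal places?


Packet = 1000 bytes = 8000 bits. Store-and-forward: sum (t_trans + t_prop) per link.
Link 1: t_trans = 8000/(20*10^6) s = 0.4000 ms; t_prop = 50/200000 s = 0.2500 ms; subtotal = 0.6500 ms
Link 2: t_trans = 8000/(2*10^6) s = 4.0000 ms; t_prop = 200/200000 s = 1.0000 ms; subtotal = 5.0000 ms
Link 3: t_trans = 8000/(5*10^6) s = 1.6000 ms; t_prop = 800/200000 s = 4.0000 ms; subtotal = 5.6000 ms
End-to-end = 0.6500 + 5.0000 + 5.6000 = 11.2500 ms -> 11.250 ms (3 dp)

11.250


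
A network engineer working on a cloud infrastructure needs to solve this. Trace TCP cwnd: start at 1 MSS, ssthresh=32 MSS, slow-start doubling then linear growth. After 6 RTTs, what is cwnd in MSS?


RTT 0: cwnd = 1 MSS (initial)
RTT 1: cwnd = 2 MSS (slow start, doubled)
RTT 2: cwnd = 4 MSS (slow start, doubled)
RTT 3: cwnd = 8 MSS (slow start, doubled)
RTT 4: cwnd = 16 MSS (slow start, doubled)
RTT 5: cwnd = 32 MSS (slow start, doubled)
RTT 6: cwnd = 33 MSS (congestion avoidance, +1)

33
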